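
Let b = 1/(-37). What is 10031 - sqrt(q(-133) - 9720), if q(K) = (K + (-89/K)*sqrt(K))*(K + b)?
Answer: 10031 - sqrt(193066272098 - 2155683418*I*sqrt(133))/4921 ≈ 9941.5 + 5.7369*I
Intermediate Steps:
b = -1/37 ≈ -0.027027
q(K) = (-1/37 + K)*(K - 89/sqrt(K)) (q(K) = (K + (-89/K)*sqrt(K))*(K - 1/37) = (K - 89/sqrt(K))*(-1/37 + K) = (-1/37 + K)*(K - 89/sqrt(K)))
10031 - sqrt(q(-133) - 9720) = 10031 - sqrt(((-133)**2 - 89*I*sqrt(133) - 1/37*(-133) + 89/(37*sqrt(-133))) - 9720) = 10031 - sqrt((17689 - 89*I*sqrt(133) + 133/37 + 89*(-I*sqrt(133)/133)/37) - 9720) = 10031 - sqrt((17689 - 89*I*sqrt(133) + 133/37 - 89*I*sqrt(133)/4921) - 9720) = 10031 - sqrt((654626/37 - 438058*I*sqrt(133)/4921) - 9720) = 10031 - sqrt(294986/37 - 438058*I*sqrt(133)/4921)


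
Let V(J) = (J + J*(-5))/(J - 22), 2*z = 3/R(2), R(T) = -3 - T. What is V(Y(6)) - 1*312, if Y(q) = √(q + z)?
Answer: -1492068/4783 + 88*√570/4783 ≈ -311.51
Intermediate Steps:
z = -3/10 (z = (3/(-3 - 1*2))/2 = (3/(-3 - 2))/2 = (3/(-5))/2 = (3*(-⅕))/2 = (½)*(-⅗) = -3/10 ≈ -0.30000)
Y(q) = √(-3/10 + q) (Y(q) = √(q - 3/10) = √(-3/10 + q))
V(J) = -4*J/(-22 + J) (V(J) = (J - 5*J)/(-22 + J) = (-4*J)/(-22 + J) = -4*J/(-22 + J))
V(Y(6)) - 1*312 = -4*√(-30 + 100*6)/10/(-22 + √(-30 + 100*6)/10) - 1*312 = -4*√(-30 + 600)/10/(-22 + √(-30 + 600)/10) - 312 = -4*√570/10/(-22 + √570/10) - 312 = -2*√570/(5*(-22 + √570/10)) - 312 = -312 - 2*√570/(5*(-22 + √570/10))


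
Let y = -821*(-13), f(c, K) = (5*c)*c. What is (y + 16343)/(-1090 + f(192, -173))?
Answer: 13508/91615 ≈ 0.14744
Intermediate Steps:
f(c, K) = 5*c**2
y = 10673
(y + 16343)/(-1090 + f(192, -173)) = (10673 + 16343)/(-1090 + 5*192**2) = 27016/(-1090 + 5*36864) = 27016/(-1090 + 184320) = 27016/183230 = 27016*(1/183230) = 13508/91615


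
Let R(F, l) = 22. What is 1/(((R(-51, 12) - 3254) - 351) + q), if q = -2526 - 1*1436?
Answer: -1/7545 ≈ -0.00013254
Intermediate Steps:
q = -3962 (q = -2526 - 1436 = -3962)
1/(((R(-51, 12) - 3254) - 351) + q) = 1/(((22 - 3254) - 351) - 3962) = 1/((-3232 - 351) - 3962) = 1/(-3583 - 3962) = 1/(-7545) = -1/7545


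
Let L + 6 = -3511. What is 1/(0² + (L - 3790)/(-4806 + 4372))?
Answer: 434/7307 ≈ 0.059395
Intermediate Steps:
L = -3517 (L = -6 - 3511 = -3517)
1/(0² + (L - 3790)/(-4806 + 4372)) = 1/(0² + (-3517 - 3790)/(-4806 + 4372)) = 1/(0 - 7307/(-434)) = 1/(0 - 7307*(-1/434)) = 1/(0 + 7307/434) = 1/(7307/434) = 434/7307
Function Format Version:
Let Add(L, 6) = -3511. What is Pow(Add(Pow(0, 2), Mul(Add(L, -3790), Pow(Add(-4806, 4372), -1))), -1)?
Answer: Rational(434, 7307) ≈ 0.059395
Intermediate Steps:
L = -3517 (L = Add(-6, -3511) = -3517)
Pow(Add(Pow(0, 2), Mul(Add(L, -3790), Pow(Add(-4806, 4372), -1))), -1) = Pow(Add(Pow(0, 2), Mul(Add(-3517, -3790), Pow(Add(-4806, 4372), -1))), -1) = Pow(Add(0, Mul(-7307, Pow(-434, -1))), -1) = Pow(Add(0, Mul(-7307, Rational(-1, 434))), -1) = Pow(Add(0, Rational(7307, 434)), -1) = Pow(Rational(7307, 434), -1) = Rational(434, 7307)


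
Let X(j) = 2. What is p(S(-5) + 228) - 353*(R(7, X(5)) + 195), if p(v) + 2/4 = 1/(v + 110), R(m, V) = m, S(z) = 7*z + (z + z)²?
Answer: -57473037/806 ≈ -71307.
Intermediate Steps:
S(z) = 4*z² + 7*z (S(z) = 7*z + (2*z)² = 7*z + 4*z² = 4*z² + 7*z)
p(v) = -½ + 1/(110 + v) (p(v) = -½ + 1/(v + 110) = -½ + 1/(110 + v))
p(S(-5) + 228) - 353*(R(7, X(5)) + 195) = (-108 - (-5*(7 + 4*(-5)) + 228))/(2*(110 + (-5*(7 + 4*(-5)) + 228))) - 353*(7 + 195) = (-108 - (-5*(7 - 20) + 228))/(2*(110 + (-5*(7 - 20) + 228))) - 353*202 = (-108 - (-5*(-13) + 228))/(2*(110 + (-5*(-13) + 228))) - 71306 = (-108 - (65 + 228))/(2*(110 + (65 + 228))) - 71306 = (-108 - 1*293)/(2*(110 + 293)) - 71306 = (½)*(-108 - 293)/403 - 71306 = (½)*(1/403)*(-401) - 71306 = -401/806 - 71306 = -57473037/806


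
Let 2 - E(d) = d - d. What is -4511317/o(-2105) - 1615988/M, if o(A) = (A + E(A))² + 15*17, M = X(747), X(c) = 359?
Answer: -7148914712435/1587808176 ≈ -4502.4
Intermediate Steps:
E(d) = 2 (E(d) = 2 - (d - d) = 2 - 1*0 = 2 + 0 = 2)
M = 359
o(A) = 255 + (2 + A)² (o(A) = (A + 2)² + 15*17 = (2 + A)² + 255 = 255 + (2 + A)²)
-4511317/o(-2105) - 1615988/M = -4511317/(255 + (2 - 2105)²) - 1615988/359 = -4511317/(255 + (-2103)²) - 1615988*1/359 = -4511317/(255 + 4422609) - 1615988/359 = -4511317/4422864 - 1615988/359 = -7148914712435/1587808176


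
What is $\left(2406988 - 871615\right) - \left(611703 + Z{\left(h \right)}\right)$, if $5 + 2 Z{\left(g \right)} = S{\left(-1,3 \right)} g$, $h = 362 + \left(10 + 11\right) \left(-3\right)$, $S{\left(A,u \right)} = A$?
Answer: $923822$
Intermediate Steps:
$h = 299$ ($h = 362 + 21 \left(-3\right) = 362 - 63 = 299$)
$Z{\left(g \right)} = - \frac{5}{2} - \frac{g}{2}$ ($Z{\left(g \right)} = - \frac{5}{2} + \frac{\left(-1\right) g}{2} = - \frac{5}{2} - \frac{g}{2}$)
$\left(2406988 - 871615\right) - \left(611703 + Z{\left(h \right)}\right) = \left(2406988 - 871615\right) - \left(611703 - 152\right) = 1535373 - \left(611703 - 152\right) = 1535373 - 611551 = 923822$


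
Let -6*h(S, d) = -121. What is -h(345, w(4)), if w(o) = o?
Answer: -121/6 ≈ -20.167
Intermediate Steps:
h(S, d) = 121/6 (h(S, d) = -⅙*(-121) = 121/6)
-h(345, w(4)) = -1*121/6 = -121/6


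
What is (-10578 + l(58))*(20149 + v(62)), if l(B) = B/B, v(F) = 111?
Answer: -214290020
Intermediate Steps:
l(B) = 1
(-10578 + l(58))*(20149 + v(62)) = (-10578 + 1)*(20149 + 111) = -10577*20260 = -214290020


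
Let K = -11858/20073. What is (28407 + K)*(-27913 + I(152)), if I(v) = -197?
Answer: -5342791362610/6691 ≈ -7.9850e+8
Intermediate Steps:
K = -11858/20073 (K = -11858*1/20073 = -11858/20073 ≈ -0.59074)
(28407 + K)*(-27913 + I(152)) = (28407 - 11858/20073)*(-27913 - 197) = (570201853/20073)*(-28110) = -5342791362610/6691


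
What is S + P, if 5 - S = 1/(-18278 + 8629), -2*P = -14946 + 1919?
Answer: 125794015/19298 ≈ 6518.5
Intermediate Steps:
P = 13027/2 (P = -(-14946 + 1919)/2 = -½*(-13027) = 13027/2 ≈ 6513.5)
S = 48246/9649 (S = 5 - 1/(-18278 + 8629) = 5 - 1/(-9649) = 5 - 1*(-1/9649) = 5 + 1/9649 = 48246/9649 ≈ 5.0001)
S + P = 48246/9649 + 13027/2 = 125794015/19298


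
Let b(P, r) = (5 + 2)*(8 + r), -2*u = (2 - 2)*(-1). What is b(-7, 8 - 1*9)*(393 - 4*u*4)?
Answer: 19257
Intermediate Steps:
u = 0 (u = -(2 - 2)*(-1)/2 = -0*(-1) = -½*0 = 0)
b(P, r) = 56 + 7*r (b(P, r) = 7*(8 + r) = 56 + 7*r)
b(-7, 8 - 1*9)*(393 - 4*u*4) = (56 + 7*(8 - 1*9))*(393 - 4*0*4) = (56 + 7*(8 - 9))*(393 + 0*4) = (56 + 7*(-1))*(393 + 0) = (56 - 7)*393 = 49*393 = 19257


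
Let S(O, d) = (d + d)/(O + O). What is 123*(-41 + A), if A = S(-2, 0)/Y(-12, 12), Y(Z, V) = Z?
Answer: -5043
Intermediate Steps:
S(O, d) = d/O (S(O, d) = (2*d)/((2*O)) = (2*d)*(1/(2*O)) = d/O)
A = 0 (A = (0/(-2))/(-12) = (0*(-½))*(-1/12) = 0*(-1/12) = 0)
123*(-41 + A) = 123*(-41 + 0) = 123*(-41) = -5043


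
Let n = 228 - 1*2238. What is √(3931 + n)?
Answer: √1921 ≈ 43.829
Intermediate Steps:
n = -2010 (n = 228 - 2238 = -2010)
√(3931 + n) = √(3931 - 2010) = √1921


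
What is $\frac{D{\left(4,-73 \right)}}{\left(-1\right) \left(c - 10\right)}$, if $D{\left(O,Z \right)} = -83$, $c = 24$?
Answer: $\frac{83}{14} \approx 5.9286$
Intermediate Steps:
$\frac{D{\left(4,-73 \right)}}{\left(-1\right) \left(c - 10\right)} = - \frac{83}{\left(-1\right) \left(24 - 10\right)} = - \frac{83}{\left(-1\right) 14} = - \frac{83}{-14} = \left(-83\right) \left(- \frac{1}{14}\right) = \frac{83}{14}$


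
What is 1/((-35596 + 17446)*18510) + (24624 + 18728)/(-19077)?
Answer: -4854795402359/2136347383500 ≈ -2.2725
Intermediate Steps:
1/((-35596 + 17446)*18510) + (24624 + 18728)/(-19077) = (1/18510)/(-18150) + 43352*(-1/19077) = -1/18150*1/18510 - 43352/19077 = -1/335956500 - 43352/19077 = -4854795402359/2136347383500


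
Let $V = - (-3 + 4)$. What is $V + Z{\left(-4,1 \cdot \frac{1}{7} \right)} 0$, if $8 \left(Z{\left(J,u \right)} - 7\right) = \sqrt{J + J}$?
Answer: $-1$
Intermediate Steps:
$Z{\left(J,u \right)} = 7 + \frac{\sqrt{2} \sqrt{J}}{8}$ ($Z{\left(J,u \right)} = 7 + \frac{\sqrt{J + J}}{8} = 7 + \frac{\sqrt{2 J}}{8} = 7 + \frac{\sqrt{2} \sqrt{J}}{8}$)
$V = -1$ ($V = \left(-1\right) 1 = -1$)
$V + Z{\left(-4,1 \cdot \frac{1}{7} \right)} 0 = -1 + \left(7 + \frac{\sqrt{2} \sqrt{-4}}{8}\right) 0 = -1 + \left(7 + \frac{\sqrt{2} \cdot 2 i}{8}\right) 0 = -1 + \left(7 + \frac{i \sqrt{2}}{4}\right) 0 = -1 + 0 = -1$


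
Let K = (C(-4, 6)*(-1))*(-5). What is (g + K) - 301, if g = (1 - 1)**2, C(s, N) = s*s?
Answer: -221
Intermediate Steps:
C(s, N) = s**2
K = 80 (K = ((-4)**2*(-1))*(-5) = (16*(-1))*(-5) = -16*(-5) = 80)
g = 0 (g = 0**2 = 0)
(g + K) - 301 = (0 + 80) - 301 = 80 - 301 = -221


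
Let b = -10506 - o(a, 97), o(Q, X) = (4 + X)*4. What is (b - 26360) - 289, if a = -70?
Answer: -37559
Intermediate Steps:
o(Q, X) = 16 + 4*X
b = -10910 (b = -10506 - (16 + 4*97) = -10506 - (16 + 388) = -10506 - 1*404 = -10506 - 404 = -10910)
(b - 26360) - 289 = (-10910 - 26360) - 289 = -37270 - 289 = -37559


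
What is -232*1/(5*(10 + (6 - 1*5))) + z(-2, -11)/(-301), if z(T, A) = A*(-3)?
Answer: -71647/16555 ≈ -4.3278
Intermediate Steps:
z(T, A) = -3*A
-232*1/(5*(10 + (6 - 1*5))) + z(-2, -11)/(-301) = -232*1/(5*(10 + (6 - 1*5))) - 3*(-11)/(-301) = -232*1/(5*(10 + (6 - 5))) + 33*(-1/301) = -232*1/(5*(10 + 1)) - 33/301 = -232/(5*11) - 33/301 = -232/55 - 33/301 = -71647/16555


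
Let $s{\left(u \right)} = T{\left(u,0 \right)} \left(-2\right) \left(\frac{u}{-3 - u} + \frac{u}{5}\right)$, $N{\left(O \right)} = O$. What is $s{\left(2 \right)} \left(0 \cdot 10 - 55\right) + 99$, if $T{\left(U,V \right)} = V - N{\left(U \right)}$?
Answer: $99$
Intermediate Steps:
$T{\left(U,V \right)} = V - U$
$s{\left(u \right)} = 2 u \left(\frac{u}{5} + \frac{u}{-3 - u}\right)$ ($s{\left(u \right)} = \left(0 - u\right) \left(-2\right) \left(\frac{u}{-3 - u} + \frac{u}{5}\right) = - u \left(-2\right) \left(\frac{u}{-3 - u} + u \frac{1}{5}\right) = 2 u \left(\frac{u}{-3 - u} + \frac{u}{5}\right) = 2 u \left(\frac{u}{5} + \frac{u}{-3 - u}\right)$)
$s{\left(2 \right)} \left(0 \cdot 10 - 55\right) + 99 = \frac{2 \cdot 2^{2} \left(-2 + 2\right)}{5 \left(3 + 2\right)} \left(0 \cdot 10 - 55\right) + 99 = \frac{2}{5} \cdot 4 \cdot \frac{1}{5} \cdot 0 \left(0 - 55\right) + 99 = \frac{2}{5} \cdot 4 \cdot \frac{1}{5} \cdot 0 \left(-55\right) + 99 = 0 \left(-55\right) + 99 = 0 + 99 = 99$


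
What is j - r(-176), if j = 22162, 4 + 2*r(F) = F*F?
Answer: 6676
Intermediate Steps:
r(F) = -2 + F²/2 (r(F) = -2 + (F*F)/2 = -2 + F²/2)
j - r(-176) = 22162 - (-2 + (½)*(-176)²) = 22162 - (-2 + (½)*30976) = 22162 - (-2 + 15488) = 22162 - 1*15486 = 22162 - 15486 = 6676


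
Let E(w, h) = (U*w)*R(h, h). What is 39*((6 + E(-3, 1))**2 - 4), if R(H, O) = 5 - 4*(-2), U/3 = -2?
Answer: 2246244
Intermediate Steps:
U = -6 (U = 3*(-2) = -6)
R(H, O) = 13 (R(H, O) = 5 + 8 = 13)
E(w, h) = -78*w (E(w, h) = -6*w*13 = -78*w)
39*((6 + E(-3, 1))**2 - 4) = 39*((6 - 78*(-3))**2 - 4) = 39*((6 + 234)**2 - 4) = 39*(240**2 - 4) = 39*(57600 - 4) = 39*57596 = 2246244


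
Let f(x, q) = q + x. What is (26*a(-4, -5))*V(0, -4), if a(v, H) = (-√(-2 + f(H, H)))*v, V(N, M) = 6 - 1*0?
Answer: 1248*I*√3 ≈ 2161.6*I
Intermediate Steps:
V(N, M) = 6 (V(N, M) = 6 + 0 = 6)
a(v, H) = -v*√(-2 + 2*H) (a(v, H) = (-√(-2 + (H + H)))*v = (-√(-2 + 2*H))*v = -v*√(-2 + 2*H))
(26*a(-4, -5))*V(0, -4) = (26*(-1*(-4)*√(-2 + 2*(-5))))*6 = (26*(-1*(-4)*√(-2 - 10)))*6 = (26*(-1*(-4)*√(-12)))*6 = (26*(-1*(-4)*2*I*√3))*6 = (26*(8*I*√3))*6 = (208*I*√3)*6 = 1248*I*√3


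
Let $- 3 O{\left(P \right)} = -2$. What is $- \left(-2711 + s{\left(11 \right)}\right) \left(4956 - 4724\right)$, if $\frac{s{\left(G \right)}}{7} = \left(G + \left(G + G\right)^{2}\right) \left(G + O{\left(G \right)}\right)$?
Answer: $-8749648$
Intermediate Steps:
$O{\left(P \right)} = \frac{2}{3}$ ($O{\left(P \right)} = \left(- \frac{1}{3}\right) \left(-2\right) = \frac{2}{3}$)
$s{\left(G \right)} = 7 \left(\frac{2}{3} + G\right) \left(G + 4 G^{2}\right)$ ($s{\left(G \right)} = 7 \left(G + \left(G + G\right)^{2}\right) \left(G + \frac{2}{3}\right) = 7 \left(G + \left(2 G\right)^{2}\right) \left(\frac{2}{3} + G\right) = 7 \left(G + 4 G^{2}\right) \left(\frac{2}{3} + G\right) = 7 \left(\frac{2}{3} + G\right) \left(G + 4 G^{2}\right)$)
$- \left(-2711 + s{\left(11 \right)}\right) \left(4956 - 4724\right) = - \left(-2711 + \frac{7}{3} \cdot 11 \left(2 + 11 \cdot 11 + 12 \cdot 11^{2}\right)\right) \left(4956 - 4724\right) = - \left(-2711 + \frac{7}{3} \cdot 11 \left(2 + 121 + 12 \cdot 121\right)\right) 232 = - \left(-2711 + \frac{7}{3} \cdot 11 \left(2 + 121 + 1452\right)\right) 232 = - \left(-2711 + \frac{7}{3} \cdot 11 \cdot 1575\right) 232 = - \left(-2711 + 40425\right) 232 = - 37714 \cdot 232 = \left(-1\right) 8749648 = -8749648$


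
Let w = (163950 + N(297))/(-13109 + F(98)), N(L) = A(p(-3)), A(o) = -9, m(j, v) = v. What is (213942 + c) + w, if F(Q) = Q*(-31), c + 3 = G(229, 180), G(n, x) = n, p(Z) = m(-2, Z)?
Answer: 3458006755/16147 ≈ 2.1416e+5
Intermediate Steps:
p(Z) = Z
c = 226 (c = -3 + 229 = 226)
N(L) = -9
F(Q) = -31*Q
w = -163941/16147 (w = (163950 - 9)/(-13109 - 31*98) = 163941/(-13109 - 3038) = 163941/(-16147) = 163941*(-1/16147) = -163941/16147 ≈ -10.153)
(213942 + c) + w = (213942 + 226) - 163941/16147 = 214168 - 163941/16147 = 3458006755/16147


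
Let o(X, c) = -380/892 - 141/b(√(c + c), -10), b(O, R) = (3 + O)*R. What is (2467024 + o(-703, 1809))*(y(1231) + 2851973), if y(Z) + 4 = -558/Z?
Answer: 7745069469871799702009/1100797130 + 165006344207*√402/4936310 ≈ 7.0359e+12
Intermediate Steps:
y(Z) = -4 - 558/Z
b(O, R) = R*(3 + O)
o(X, c) = -95/223 - 141/(-30 - 10*√2*√c) (o(X, c) = -380/892 - 141*(-1/(10*(3 + √(c + c)))) = -380*1/892 - 141*(-1/(10*(3 + √(2*c)))) = -95/223 - 141*(-1/(10*(3 + √2*√c))) = -95/223 - 141/(-30 - 10*√2*√c))
(2467024 + o(-703, 1809))*(y(1231) + 2851973) = (2467024 + (28593 - 950*√2*√1809)/(2230*(3 + √2*√1809)))*((-4 - 558/1231) + 2851973) = (2467024 + (28593 - 950*√2*3*√201)/(2230*(3 + √2*(3*√201))))*((-4 - 558*1/1231) + 2851973) = (2467024 + (28593 - 2850*√402)/(2230*(3 + 3*√402)))*((-4 - 558/1231) + 2851973) = (2467024 + (28593 - 2850*√402)/(2230*(3 + 3*√402)))*(-5482/1231 + 2851973) = (2467024 + (28593 - 2850*√402)/(2230*(3 + 3*√402)))*(3510773281/1231) = 8661161942785744/1231 + 3510773281*(28593 - 2850*√402)/(2745130*(3 + 3*√402))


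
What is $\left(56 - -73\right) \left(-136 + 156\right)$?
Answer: $2580$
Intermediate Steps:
$\left(56 - -73\right) \left(-136 + 156\right) = \left(56 + 73\right) 20 = 129 \cdot 20 = 2580$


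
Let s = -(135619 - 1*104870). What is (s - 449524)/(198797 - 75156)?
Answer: -480273/123641 ≈ -3.8844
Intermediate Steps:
s = -30749 (s = -(135619 - 104870) = -1*30749 = -30749)
(s - 449524)/(198797 - 75156) = (-30749 - 449524)/(198797 - 75156) = -480273/123641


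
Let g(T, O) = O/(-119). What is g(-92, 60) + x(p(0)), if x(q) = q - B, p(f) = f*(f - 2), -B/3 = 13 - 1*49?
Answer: -12912/119 ≈ -108.50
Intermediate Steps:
B = 108 (B = -3*(13 - 1*49) = -3*(13 - 49) = -3*(-36) = 108)
p(f) = f*(-2 + f)
g(T, O) = -O/119 (g(T, O) = O*(-1/119) = -O/119)
x(q) = -108 + q (x(q) = q - 1*108 = q - 108 = -108 + q)
g(-92, 60) + x(p(0)) = -1/119*60 + (-108 + 0*(-2 + 0)) = -60/119 + (-108 + 0*(-2)) = -60/119 + (-108 + 0) = -60/119 - 108 = -12912/119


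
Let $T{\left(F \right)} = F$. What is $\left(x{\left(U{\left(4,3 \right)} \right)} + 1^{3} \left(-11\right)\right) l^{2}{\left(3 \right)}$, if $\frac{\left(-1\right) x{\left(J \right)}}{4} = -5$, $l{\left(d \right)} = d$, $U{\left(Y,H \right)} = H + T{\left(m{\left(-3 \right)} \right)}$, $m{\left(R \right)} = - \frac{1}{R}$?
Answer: $81$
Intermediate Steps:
$U{\left(Y,H \right)} = \frac{1}{3} + H$ ($U{\left(Y,H \right)} = H - \frac{1}{-3} = H - - \frac{1}{3} = H + \frac{1}{3} = \frac{1}{3} + H$)
$x{\left(J \right)} = 20$ ($x{\left(J \right)} = \left(-4\right) \left(-5\right) = 20$)
$\left(x{\left(U{\left(4,3 \right)} \right)} + 1^{3} \left(-11\right)\right) l^{2}{\left(3 \right)} = \left(20 + 1^{3} \left(-11\right)\right) 3^{2} = \left(20 + 1 \left(-11\right)\right) 9 = \left(20 - 11\right) 9 = 9 \cdot 9 = 81$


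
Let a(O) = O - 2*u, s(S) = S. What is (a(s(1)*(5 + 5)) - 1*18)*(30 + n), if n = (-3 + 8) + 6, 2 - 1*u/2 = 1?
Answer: -492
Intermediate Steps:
u = 2 (u = 4 - 2*1 = 4 - 2 = 2)
a(O) = -4 + O (a(O) = O - 2*2 = O - 4 = -4 + O)
n = 11 (n = 5 + 6 = 11)
(a(s(1)*(5 + 5)) - 1*18)*(30 + n) = ((-4 + 1*(5 + 5)) - 1*18)*(30 + 11) = ((-4 + 1*10) - 18)*41 = ((-4 + 10) - 18)*41 = (6 - 18)*41 = -12*41 = -492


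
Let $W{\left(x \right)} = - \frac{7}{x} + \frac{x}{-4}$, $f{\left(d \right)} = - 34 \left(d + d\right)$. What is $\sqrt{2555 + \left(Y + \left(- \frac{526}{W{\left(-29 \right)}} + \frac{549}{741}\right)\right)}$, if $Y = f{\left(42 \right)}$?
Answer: $\frac{2 i \sqrt{4267074292481}}{214643} \approx 19.248 i$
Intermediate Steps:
$f{\left(d \right)} = - 68 d$ ($f{\left(d \right)} = - 34 \cdot 2 d = - 68 d$)
$Y = -2856$ ($Y = \left(-68\right) 42 = -2856$)
$W{\left(x \right)} = - \frac{7}{x} - \frac{x}{4}$ ($W{\left(x \right)} = - \frac{7}{x} + x \left(- \frac{1}{4}\right) = - \frac{7}{x} - \frac{x}{4}$)
$\sqrt{2555 + \left(Y + \left(- \frac{526}{W{\left(-29 \right)}} + \frac{549}{741}\right)\right)} = \sqrt{2555 - \left(\frac{705249}{247} + \frac{526}{- \frac{7}{-29} - - \frac{29}{4}}\right)} = \sqrt{2555 - \left(\frac{705249}{247} + \frac{526}{\left(-7\right) \left(- \frac{1}{29}\right) + \frac{29}{4}}\right)} = \sqrt{2555 - \left(\frac{705249}{247} + \frac{526}{\frac{7}{29} + \frac{29}{4}}\right)} = \sqrt{2555 - \left(\frac{705249}{247} + \frac{61016}{869}\right)} = \sqrt{2555 + \left(-2856 + \left(\left(-526\right) \frac{116}{869} + \frac{183}{247}\right)\right)} = \sqrt{2555 + \left(-2856 + \left(- \frac{61016}{869} + \frac{183}{247}\right)\right)} = \sqrt{2555 - \frac{627932333}{214643}} = \sqrt{- \frac{79519468}{214643}} = \frac{2 i \sqrt{4267074292481}}{214643}$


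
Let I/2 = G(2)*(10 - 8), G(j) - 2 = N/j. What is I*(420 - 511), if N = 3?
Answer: -1274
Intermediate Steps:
G(j) = 2 + 3/j
I = 14 (I = 2*((2 + 3/2)*(10 - 8)) = 2*((2 + 3*(½))*2) = 2*((2 + 3/2)*2) = 2*((7/2)*2) = 2*7 = 14)
I*(420 - 511) = 14*(420 - 511) = 14*(-91) = -1274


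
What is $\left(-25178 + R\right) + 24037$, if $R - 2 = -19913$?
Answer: $-21052$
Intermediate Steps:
$R = -19911$ ($R = 2 - 19913 = -19911$)
$\left(-25178 + R\right) + 24037 = \left(-25178 - 19911\right) + 24037 = -45089 + 24037 = -21052$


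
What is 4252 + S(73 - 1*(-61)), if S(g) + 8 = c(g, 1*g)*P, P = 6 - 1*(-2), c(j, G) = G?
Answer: 5316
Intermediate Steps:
P = 8 (P = 6 + 2 = 8)
S(g) = -8 + 8*g (S(g) = -8 + (1*g)*8 = -8 + g*8 = -8 + 8*g)
4252 + S(73 - 1*(-61)) = 4252 + (-8 + 8*(73 - 1*(-61))) = 4252 + (-8 + 8*(73 + 61)) = 4252 + (-8 + 8*134) = 4252 + (-8 + 1072) = 4252 + 1064 = 5316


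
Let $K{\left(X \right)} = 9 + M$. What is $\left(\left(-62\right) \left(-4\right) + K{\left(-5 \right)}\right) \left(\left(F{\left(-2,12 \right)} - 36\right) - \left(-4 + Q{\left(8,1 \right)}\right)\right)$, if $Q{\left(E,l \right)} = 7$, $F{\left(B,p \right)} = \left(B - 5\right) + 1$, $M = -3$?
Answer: $-11430$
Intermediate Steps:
$F{\left(B,p \right)} = -4 + B$ ($F{\left(B,p \right)} = \left(-5 + B\right) + 1 = -4 + B$)
$K{\left(X \right)} = 6$ ($K{\left(X \right)} = 9 - 3 = 6$)
$\left(\left(-62\right) \left(-4\right) + K{\left(-5 \right)}\right) \left(\left(F{\left(-2,12 \right)} - 36\right) - \left(-4 + Q{\left(8,1 \right)}\right)\right) = \left(\left(-62\right) \left(-4\right) + 6\right) \left(\left(\left(-4 - 2\right) - 36\right) + \left(4 - 7\right)\right) = \left(248 + 6\right) \left(\left(-6 - 36\right) + \left(4 - 7\right)\right) = 254 \left(-42 - 3\right) = 254 \left(-45\right) = -11430$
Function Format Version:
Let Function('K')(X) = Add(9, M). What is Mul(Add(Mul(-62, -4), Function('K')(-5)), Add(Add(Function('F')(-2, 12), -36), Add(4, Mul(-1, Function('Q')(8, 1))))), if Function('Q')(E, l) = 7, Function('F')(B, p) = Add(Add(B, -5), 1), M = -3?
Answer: -11430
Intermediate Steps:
Function('F')(B, p) = Add(-4, B) (Function('F')(B, p) = Add(Add(-5, B), 1) = Add(-4, B))
Function('K')(X) = 6 (Function('K')(X) = Add(9, -3) = 6)
Mul(Add(Mul(-62, -4), Function('K')(-5)), Add(Add(Function('F')(-2, 12), -36), Add(4, Mul(-1, Function('Q')(8, 1))))) = Mul(Add(Mul(-62, -4), 6), Add(Add(Add(-4, -2), -36), Add(4, Mul(-1, 7)))) = Mul(Add(248, 6), Add(Add(-6, -36), Add(4, -7))) = Mul(254, Add(-42, -3)) = Mul(254, -45) = -11430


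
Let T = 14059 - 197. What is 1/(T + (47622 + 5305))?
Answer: 1/66789 ≈ 1.4973e-5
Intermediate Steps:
T = 13862
1/(T + (47622 + 5305)) = 1/(13862 + (47622 + 5305)) = 1/(13862 + 52927) = 1/66789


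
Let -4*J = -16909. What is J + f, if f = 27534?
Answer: 127045/4 ≈ 31761.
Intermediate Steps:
J = 16909/4 (J = -1/4*(-16909) = 16909/4 ≈ 4227.3)
J + f = 16909/4 + 27534 = 127045/4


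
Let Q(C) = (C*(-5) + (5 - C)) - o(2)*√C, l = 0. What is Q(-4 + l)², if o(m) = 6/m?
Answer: 805 - 348*I ≈ 805.0 - 348.0*I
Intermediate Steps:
Q(C) = 5 - 6*C - 3*√C (Q(C) = (C*(-5) + (5 - C)) - 6/2*√C = (-5*C + (5 - C)) - 6*(½)*√C = (5 - 6*C) - 3*√C = 5 - 6*C - 3*√C)
Q(-4 + l)² = (5 - 6*(-4 + 0) - 3*√(-4 + 0))² = (5 - 6*(-4) - 6*I)² = (5 + 24 - 6*I)² = (29 - 6*I)²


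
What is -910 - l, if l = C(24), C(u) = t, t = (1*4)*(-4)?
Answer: -894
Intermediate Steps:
t = -16 (t = 4*(-4) = -16)
C(u) = -16
l = -16
-910 - l = -910 - 1*(-16) = -910 + 16 = -894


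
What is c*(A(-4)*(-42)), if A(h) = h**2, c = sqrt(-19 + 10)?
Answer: -2016*I ≈ -2016.0*I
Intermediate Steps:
c = 3*I (c = sqrt(-9) = 3*I ≈ 3.0*I)
c*(A(-4)*(-42)) = (3*I)*((-4)**2*(-42)) = (3*I)*(16*(-42)) = (3*I)*(-672) = -2016*I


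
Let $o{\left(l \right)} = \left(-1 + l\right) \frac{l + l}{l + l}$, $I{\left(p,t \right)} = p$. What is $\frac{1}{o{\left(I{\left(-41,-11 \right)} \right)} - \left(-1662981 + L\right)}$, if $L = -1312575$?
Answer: $\frac{1}{2975514} \approx 3.3608 \cdot 10^{-7}$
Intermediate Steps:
$o{\left(l \right)} = -1 + l$ ($o{\left(l \right)} = \left(-1 + l\right) \frac{2 l}{2 l} = \left(-1 + l\right) 2 l \frac{1}{2 l} = \left(-1 + l\right) 1 = -1 + l$)
$\frac{1}{o{\left(I{\left(-41,-11 \right)} \right)} - \left(-1662981 + L\right)} = \frac{1}{\left(-1 - 41\right) + \left(1662981 - -1312575\right)} = \frac{1}{-42 + \left(1662981 + 1312575\right)} = \frac{1}{-42 + 2975556} = \frac{1}{2975514}$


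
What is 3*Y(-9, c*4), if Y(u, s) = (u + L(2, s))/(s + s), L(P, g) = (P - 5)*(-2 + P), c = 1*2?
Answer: -27/16 ≈ -1.6875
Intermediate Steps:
c = 2
L(P, g) = (-5 + P)*(-2 + P)
Y(u, s) = u/(2*s) (Y(u, s) = (u + (10 + 2² - 7*2))/(s + s) = (u + (10 + 4 - 14))/((2*s)) = (u + 0)*(1/(2*s)) = u*(1/(2*s)) = u/(2*s))
3*Y(-9, c*4) = 3*((½)*(-9)/(2*4)) = 3*((½)*(-9)/8) = 3*((½)*(-9)*(⅛)) = 3*(-9/16) = -27/16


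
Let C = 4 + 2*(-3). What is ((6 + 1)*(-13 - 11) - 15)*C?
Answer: 366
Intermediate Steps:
C = -2 (C = 4 - 6 = -2)
((6 + 1)*(-13 - 11) - 15)*C = ((6 + 1)*(-13 - 11) - 15)*(-2) = (7*(-24) - 15)*(-2) = (-168 - 15)*(-2) = -183*(-2) = 366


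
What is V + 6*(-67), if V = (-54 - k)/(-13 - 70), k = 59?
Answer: -33253/83 ≈ -400.64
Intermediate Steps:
V = 113/83 (V = (-54 - 1*59)/(-13 - 70) = (-54 - 59)/(-83) = -113*(-1/83) = 113/83 ≈ 1.3614)
V + 6*(-67) = 113/83 + 6*(-67) = 113/83 - 402 = -33253/83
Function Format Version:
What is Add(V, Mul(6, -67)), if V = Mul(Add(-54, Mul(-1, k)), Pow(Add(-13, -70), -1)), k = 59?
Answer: Rational(-33253, 83) ≈ -400.64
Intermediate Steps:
V = Rational(113, 83) (V = Mul(Add(-54, Mul(-1, 59)), Pow(Add(-13, -70), -1)) = Mul(Add(-54, -59), Pow(-83, -1)) = Mul(-113, Rational(-1, 83)) = Rational(113, 83) ≈ 1.3614)
Add(V, Mul(6, -67)) = Add(Rational(113, 83), Mul(6, -67)) = Add(Rational(113, 83), -402) = Rational(-33253, 83)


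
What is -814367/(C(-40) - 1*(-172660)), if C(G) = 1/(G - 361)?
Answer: -326561167/69236659 ≈ -4.7166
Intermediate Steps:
C(G) = 1/(-361 + G)
-814367/(C(-40) - 1*(-172660)) = -814367/(1/(-361 - 40) - 1*(-172660)) = -814367/(1/(-401) + 172660) = -814367/(-1/401 + 172660) = -814367/69236659/401 = -814367*401/69236659 = -326561167/69236659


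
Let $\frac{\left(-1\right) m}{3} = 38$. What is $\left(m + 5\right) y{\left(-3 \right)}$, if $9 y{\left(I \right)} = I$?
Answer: $\frac{109}{3} \approx 36.333$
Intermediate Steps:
$m = -114$ ($m = \left(-3\right) 38 = -114$)
$y{\left(I \right)} = \frac{I}{9}$
$\left(m + 5\right) y{\left(-3 \right)} = \left(-114 + 5\right) \frac{1}{9} \left(-3\right) = \left(-109\right) \left(- \frac{1}{3}\right) = \frac{109}{3}$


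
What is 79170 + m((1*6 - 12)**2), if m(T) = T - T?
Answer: 79170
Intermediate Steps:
m(T) = 0
79170 + m((1*6 - 12)**2) = 79170 + 0 = 79170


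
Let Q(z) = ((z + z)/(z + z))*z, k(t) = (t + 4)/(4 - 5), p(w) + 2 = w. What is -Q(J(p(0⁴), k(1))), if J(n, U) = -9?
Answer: 9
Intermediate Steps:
p(w) = -2 + w
k(t) = -4 - t (k(t) = (4 + t)/(-1) = (4 + t)*(-1) = -4 - t)
Q(z) = z (Q(z) = ((2*z)/((2*z)))*z = ((2*z)*(1/(2*z)))*z = 1*z = z)
-Q(J(p(0⁴), k(1))) = -1*(-9) = 9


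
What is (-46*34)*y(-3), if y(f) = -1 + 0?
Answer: 1564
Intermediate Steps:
y(f) = -1
(-46*34)*y(-3) = -46*34*(-1) = -1564*(-1) = 1564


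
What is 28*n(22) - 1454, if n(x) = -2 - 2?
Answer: -1566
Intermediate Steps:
n(x) = -4
28*n(22) - 1454 = 28*(-4) - 1454 = -112 - 1454 = -1566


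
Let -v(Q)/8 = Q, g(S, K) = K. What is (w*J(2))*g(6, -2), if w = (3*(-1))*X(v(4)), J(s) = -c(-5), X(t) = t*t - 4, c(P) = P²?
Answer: -153000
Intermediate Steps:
v(Q) = -8*Q
X(t) = -4 + t² (X(t) = t² - 4 = -4 + t²)
J(s) = -25 (J(s) = -1*(-5)² = -1*25 = -25)
w = -3060 (w = (3*(-1))*(-4 + (-8*4)²) = -3*(-4 + (-32)²) = -3*(-4 + 1024) = -3*1020 = -3060)
(w*J(2))*g(6, -2) = -3060*(-25)*(-2) = 76500*(-2) = -153000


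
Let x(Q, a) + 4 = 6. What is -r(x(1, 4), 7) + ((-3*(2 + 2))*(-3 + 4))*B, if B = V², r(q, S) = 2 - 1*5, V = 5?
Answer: -297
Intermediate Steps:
x(Q, a) = 2 (x(Q, a) = -4 + 6 = 2)
r(q, S) = -3 (r(q, S) = 2 - 5 = -3)
B = 25 (B = 5² = 25)
-r(x(1, 4), 7) + ((-3*(2 + 2))*(-3 + 4))*B = -1*(-3) + ((-3*(2 + 2))*(-3 + 4))*25 = 3 + (-3*4*1)*25 = 3 - 12*1*25 = 3 - 12*25 = 3 - 300 = -297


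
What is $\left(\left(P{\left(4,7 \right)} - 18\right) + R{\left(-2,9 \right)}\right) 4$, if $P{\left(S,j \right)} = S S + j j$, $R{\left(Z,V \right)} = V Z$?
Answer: $116$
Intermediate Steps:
$P{\left(S,j \right)} = S^{2} + j^{2}$
$\left(\left(P{\left(4,7 \right)} - 18\right) + R{\left(-2,9 \right)}\right) 4 = \left(\left(\left(4^{2} + 7^{2}\right) - 18\right) + 9 \left(-2\right)\right) 4 = \left(\left(\left(16 + 49\right) - 18\right) - 18\right) 4 = \left(\left(65 - 18\right) - 18\right) 4 = \left(47 - 18\right) 4 = 29 \cdot 4 = 116$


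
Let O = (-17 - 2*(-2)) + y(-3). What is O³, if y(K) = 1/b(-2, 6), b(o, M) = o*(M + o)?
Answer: -1157625/512 ≈ -2261.0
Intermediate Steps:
y(K) = -⅛ (y(K) = 1/(-2*(6 - 2)) = 1/(-2*4) = 1/(-8) = -⅛)
O = -105/8 (O = (-17 - 2*(-2)) - ⅛ = (-17 + 4) - ⅛ = -13 - ⅛ = -105/8 ≈ -13.125)
O³ = (-105/8)³ = -1157625/512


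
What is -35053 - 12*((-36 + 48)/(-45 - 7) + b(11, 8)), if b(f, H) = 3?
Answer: -456121/13 ≈ -35086.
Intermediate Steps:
-35053 - 12*((-36 + 48)/(-45 - 7) + b(11, 8)) = -35053 - 12*((-36 + 48)/(-45 - 7) + 3) = -35053 - 12*(12/(-52) + 3) = -35053 - 12*(12*(-1/52) + 3) = -35053 - 12*(-3/13 + 3) = -35053 - 12*36/13 = -35053 - 432/13 = -456121/13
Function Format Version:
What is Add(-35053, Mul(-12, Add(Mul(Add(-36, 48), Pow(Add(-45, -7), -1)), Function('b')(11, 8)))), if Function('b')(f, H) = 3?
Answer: Rational(-456121, 13) ≈ -35086.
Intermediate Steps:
Add(-35053, Mul(-12, Add(Mul(Add(-36, 48), Pow(Add(-45, -7), -1)), Function('b')(11, 8)))) = Add(-35053, Mul(-12, Add(Mul(Add(-36, 48), Pow(Add(-45, -7), -1)), 3))) = Add(-35053, Mul(-12, Add(Mul(12, Pow(-52, -1)), 3))) = Add(-35053, Mul(-12, Add(Mul(12, Rational(-1, 52)), 3))) = Add(-35053, Mul(-12, Add(Rational(-3, 13), 3))) = Add(-35053, Mul(-12, Rational(36, 13))) = Add(-35053, Rational(-432, 13)) = Rational(-456121, 13)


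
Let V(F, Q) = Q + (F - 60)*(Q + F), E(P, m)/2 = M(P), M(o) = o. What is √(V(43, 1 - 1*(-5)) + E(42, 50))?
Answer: I*√743 ≈ 27.258*I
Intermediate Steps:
E(P, m) = 2*P
V(F, Q) = Q + (-60 + F)*(F + Q)
√(V(43, 1 - 1*(-5)) + E(42, 50)) = √((43² - 60*43 - 59*(1 - 1*(-5)) + 43*(1 - 1*(-5))) + 2*42) = √((1849 - 2580 - 59*(1 + 5) + 43*(1 + 5)) + 84) = √((1849 - 2580 - 59*6 + 43*6) + 84) = √((1849 - 2580 - 354 + 258) + 84) = √(-827 + 84) = √(-743) = I*√743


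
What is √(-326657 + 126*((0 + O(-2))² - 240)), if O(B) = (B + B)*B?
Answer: I*√348833 ≈ 590.62*I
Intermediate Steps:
O(B) = 2*B² (O(B) = (2*B)*B = 2*B²)
√(-326657 + 126*((0 + O(-2))² - 240)) = √(-326657 + 126*((0 + 2*(-2)²)² - 240)) = √(-326657 + 126*((0 + 2*4)² - 240)) = √(-326657 + 126*((0 + 8)² - 240)) = √(-326657 + 126*(8² - 240)) = √(-326657 + 126*(64 - 240)) = √(-326657 + 126*(-176)) = √(-326657 - 22176) = √(-348833) = I*√348833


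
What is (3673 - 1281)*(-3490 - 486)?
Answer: -9510592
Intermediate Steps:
(3673 - 1281)*(-3490 - 486) = 2392*(-3976) = -9510592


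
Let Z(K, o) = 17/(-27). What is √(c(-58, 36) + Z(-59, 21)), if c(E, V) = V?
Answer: √2865/9 ≈ 5.9473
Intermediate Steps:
Z(K, o) = -17/27 (Z(K, o) = 17*(-1/27) = -17/27)
√(c(-58, 36) + Z(-59, 21)) = √(36 - 17/27) = √(955/27) = √2865/9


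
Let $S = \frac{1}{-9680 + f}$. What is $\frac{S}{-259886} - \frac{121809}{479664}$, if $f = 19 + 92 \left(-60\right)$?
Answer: $- \frac{80096104043905}{315405410835504} \approx -0.25395$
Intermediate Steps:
$f = -5501$ ($f = 19 - 5520 = -5501$)
$S = - \frac{1}{15181}$ ($S = \frac{1}{-9680 - 5501} = \frac{1}{-15181} = - \frac{1}{15181} \approx -6.5872 \cdot 10^{-5}$)
$\frac{S}{-259886} - \frac{121809}{479664} = - \frac{1}{15181 \left(-259886\right)} - \frac{121809}{479664} = \left(- \frac{1}{15181}\right) \left(- \frac{1}{259886}\right) - \frac{40603}{159888} = \frac{1}{3945329366} - \frac{40603}{159888} = - \frac{80096104043905}{315405410835504}$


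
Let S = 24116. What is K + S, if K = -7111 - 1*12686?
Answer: 4319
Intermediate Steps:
K = -19797 (K = -7111 - 12686 = -19797)
K + S = -19797 + 24116 = 4319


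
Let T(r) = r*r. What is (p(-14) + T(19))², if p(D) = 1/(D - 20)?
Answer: 150626529/1156 ≈ 1.3030e+5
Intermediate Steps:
T(r) = r²
p(D) = 1/(-20 + D)
(p(-14) + T(19))² = (1/(-20 - 14) + 19²)² = (1/(-34) + 361)² = (-1/34 + 361)² = (12273/34)² = 150626529/1156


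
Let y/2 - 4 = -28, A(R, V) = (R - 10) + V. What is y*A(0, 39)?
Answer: -1392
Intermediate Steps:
A(R, V) = -10 + R + V (A(R, V) = (-10 + R) + V = -10 + R + V)
y = -48 (y = 8 + 2*(-28) = 8 - 56 = -48)
y*A(0, 39) = -48*(-10 + 0 + 39) = -48*29 = -1392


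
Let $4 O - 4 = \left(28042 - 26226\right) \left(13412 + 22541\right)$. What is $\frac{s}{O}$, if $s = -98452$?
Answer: $- \frac{98452}{16322663} \approx -0.0060316$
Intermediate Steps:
$O = 16322663$ ($O = 1 + \frac{\left(28042 - 26226\right) \left(13412 + 22541\right)}{4} = 1 + \frac{1816 \cdot 35953}{4} = 1 + \frac{1}{4} \cdot 65290648 = 1 + 16322662 = 16322663$)
$\frac{s}{O} = - \frac{98452}{16322663}$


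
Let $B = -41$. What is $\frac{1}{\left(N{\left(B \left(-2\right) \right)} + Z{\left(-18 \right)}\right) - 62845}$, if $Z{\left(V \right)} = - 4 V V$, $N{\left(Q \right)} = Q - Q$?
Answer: $- \frac{1}{64141} \approx -1.5591 \cdot 10^{-5}$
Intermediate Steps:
$N{\left(Q \right)} = 0$
$Z{\left(V \right)} = - 4 V^{2}$
$\frac{1}{\left(N{\left(B \left(-2\right) \right)} + Z{\left(-18 \right)}\right) - 62845} = \frac{1}{\left(0 - 4 \left(-18\right)^{2}\right) - 62845} = \frac{1}{\left(0 - 1296\right) - 62845} = \frac{1}{-1296 - 62845} = \frac{1}{-64141} = - \frac{1}{64141}$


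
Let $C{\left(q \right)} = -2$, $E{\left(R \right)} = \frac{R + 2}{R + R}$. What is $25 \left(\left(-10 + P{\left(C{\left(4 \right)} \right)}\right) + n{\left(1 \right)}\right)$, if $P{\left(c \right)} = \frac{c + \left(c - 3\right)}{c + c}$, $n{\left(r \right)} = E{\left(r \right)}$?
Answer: $- \frac{675}{4} \approx -168.75$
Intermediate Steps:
$E{\left(R \right)} = \frac{2 + R}{2 R}$
$n{\left(r \right)} = \frac{2 + r}{2 r}$
$P{\left(c \right)} = \frac{-3 + 2 c}{2 c}$ ($P{\left(c \right)} = \frac{c + \left(-3 + c\right)}{2 c} = \left(-3 + 2 c\right) \frac{1}{2 c} = \frac{-3 + 2 c}{2 c}$)
$25 \left(\left(-10 + P{\left(C{\left(4 \right)} \right)}\right) + n{\left(1 \right)}\right) = 25 \left(\left(-10 + \frac{- \frac{3}{2} - 2}{-2}\right) + \frac{2 + 1}{2 \cdot 1}\right) = 25 \left(\left(-10 - - \frac{7}{4}\right) + \frac{1}{2} \cdot 1 \cdot 3\right) = 25 \left(\left(-10 + \frac{7}{4}\right) + \frac{3}{2}\right) = 25 \left(- \frac{33}{4} + \frac{3}{2}\right) = 25 \left(- \frac{27}{4}\right) = - \frac{675}{4}$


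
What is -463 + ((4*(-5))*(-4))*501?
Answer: 39617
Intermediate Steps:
-463 + ((4*(-5))*(-4))*501 = -463 - 20*(-4)*501 = -463 + 80*501 = -463 + 40080 = 39617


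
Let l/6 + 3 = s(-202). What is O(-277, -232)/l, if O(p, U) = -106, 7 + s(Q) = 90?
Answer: -53/240 ≈ -0.22083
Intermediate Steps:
s(Q) = 83 (s(Q) = -7 + 90 = 83)
l = 480 (l = -18 + 6*83 = -18 + 498 = 480)
O(-277, -232)/l = -106/480 = -106*1/480 = -53/240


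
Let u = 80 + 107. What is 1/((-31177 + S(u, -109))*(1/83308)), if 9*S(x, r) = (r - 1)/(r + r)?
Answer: -40862574/15292291 ≈ -2.6721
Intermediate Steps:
u = 187
S(x, r) = (-1 + r)/(18*r) (S(x, r) = ((r - 1)/(r + r))/9 = ((-1 + r)/((2*r)))/9 = ((-1 + r)*(1/(2*r)))/9 = ((-1 + r)/(2*r))/9 = (-1 + r)/(18*r))
1/((-31177 + S(u, -109))*(1/83308)) = 1/((-31177 + (1/18)*(-1 - 109)/(-109))*(1/83308)) = 1/((-31177 + (1/18)*(-1/109)*(-110))*(1/83308)) = 83308/(-31177 + 55/981) = 83308/(-30584582/981) = -981/30584582*83308 = -40862574/15292291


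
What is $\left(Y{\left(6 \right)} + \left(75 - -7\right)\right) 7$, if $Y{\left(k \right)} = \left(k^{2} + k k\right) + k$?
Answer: $1120$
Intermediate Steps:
$Y{\left(k \right)} = k + 2 k^{2}$ ($Y{\left(k \right)} = \left(k^{2} + k^{2}\right) + k = 2 k^{2} + k = k + 2 k^{2}$)
$\left(Y{\left(6 \right)} + \left(75 - -7\right)\right) 7 = \left(6 \left(1 + 2 \cdot 6\right) + \left(75 - -7\right)\right) 7 = \left(6 \left(1 + 12\right) + \left(75 + 7\right)\right) 7 = \left(6 \cdot 13 + 82\right) 7 = \left(78 + 82\right) 7 = 160 \cdot 7 = 1120$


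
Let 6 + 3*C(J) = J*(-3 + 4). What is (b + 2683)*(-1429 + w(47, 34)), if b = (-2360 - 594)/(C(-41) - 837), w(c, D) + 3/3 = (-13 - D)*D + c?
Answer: -10242680228/1279 ≈ -8.0084e+6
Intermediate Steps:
w(c, D) = -1 + c + D*(-13 - D) (w(c, D) = -1 + ((-13 - D)*D + c) = -1 + (D*(-13 - D) + c) = -1 + (c + D*(-13 - D)) = -1 + c + D*(-13 - D))
C(J) = -2 + J/3 (C(J) = -2 + (J*(-3 + 4))/3 = -2 + (J*1)/3 = -2 + J/3)
b = 4431/1279 (b = (-2360 - 594)/((-2 + (⅓)*(-41)) - 837) = -2954/((-2 - 41/3) - 837) = -2954/(-47/3 - 837) = -2954/(-2558/3) = -2954*(-3/2558) = 4431/1279 ≈ 3.4644)
(b + 2683)*(-1429 + w(47, 34)) = (4431/1279 + 2683)*(-1429 + (-1 + 47 - 1*34² - 13*34)) = 3435988*(-1429 + (-1 + 47 - 1*1156 - 442))/1279 = 3435988*(-1429 + (-1 + 47 - 1156 - 442))/1279 = 3435988*(-1429 - 1552)/1279 = (3435988/1279)*(-2981) = -10242680228/1279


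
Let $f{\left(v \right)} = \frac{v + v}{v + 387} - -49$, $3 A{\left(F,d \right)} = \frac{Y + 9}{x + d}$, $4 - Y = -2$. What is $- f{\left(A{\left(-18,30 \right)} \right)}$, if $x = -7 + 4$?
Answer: $- \frac{256128}{5227} \approx -49.001$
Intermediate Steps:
$Y = 6$ ($Y = 4 - -2 = 4 + 2 = 6$)
$x = -3$
$A{\left(F,d \right)} = \frac{5}{-3 + d}$ ($A{\left(F,d \right)} = \frac{\left(6 + 9\right) \frac{1}{-3 + d}}{3} = \frac{15 \frac{1}{-3 + d}}{3} = \frac{5}{-3 + d}$)
$f{\left(v \right)} = 49 + \frac{2 v}{387 + v}$ ($f{\left(v \right)} = \frac{2 v}{387 + v} + 49 = 49 + \frac{2 v}{387 + v}$)
$- f{\left(A{\left(-18,30 \right)} \right)} = - \frac{3 \left(6321 + 17 \frac{5}{-3 + 30}\right)}{387 + \frac{5}{-3 + 30}} = - \frac{3 \left(6321 + 17 \cdot \frac{5}{27}\right)}{387 + \frac{5}{27}} = - \frac{3 \left(6321 + \frac{85}{27}\right)}{\frac{10454}{27}} = - \frac{3 \cdot 27 \cdot 170752}{10454 \cdot 27} = \left(-1\right) \frac{256128}{5227} = - \frac{256128}{5227}$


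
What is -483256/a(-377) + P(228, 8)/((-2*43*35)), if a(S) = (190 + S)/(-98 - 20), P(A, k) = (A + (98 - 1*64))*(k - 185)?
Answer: -85817097071/281435 ≈ -3.0493e+5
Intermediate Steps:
P(A, k) = (-185 + k)*(34 + A) (P(A, k) = (A + (98 - 64))*(-185 + k) = (A + 34)*(-185 + k) = (34 + A)*(-185 + k) = (-185 + k)*(34 + A))
a(S) = -95/59 - S/118 (a(S) = (190 + S)/(-118) = (190 + S)*(-1/118) = -95/59 - S/118)
-483256/a(-377) + P(228, 8)/((-2*43*35)) = -483256/(-95/59 - 1/118*(-377)) + (-6290 - 185*228 + 34*8 + 228*8)/((-2*43*35)) = -483256/(-95/59 + 377/118) + (-6290 - 42180 + 272 + 1824)/((-86*35)) = -483256/187/118 - 46374/(-3010) = -483256*118/187 - 46374*(-1/3010) = -57024208/187 + 23187/1505 = -85817097071/281435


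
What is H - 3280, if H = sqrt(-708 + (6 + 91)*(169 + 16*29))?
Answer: -3280 + sqrt(60693) ≈ -3033.6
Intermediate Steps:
H = sqrt(60693) (H = sqrt(-708 + 97*(169 + 464)) = sqrt(-708 + 97*633) = sqrt(-708 + 61401) = sqrt(60693) ≈ 246.36)
H - 3280 = sqrt(60693) - 3280 = -3280 + sqrt(60693)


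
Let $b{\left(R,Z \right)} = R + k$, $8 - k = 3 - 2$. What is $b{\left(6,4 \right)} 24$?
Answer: $312$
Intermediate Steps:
$k = 7$ ($k = 8 - \left(3 - 2\right) = 8 - 1 = 7$)
$b{\left(R,Z \right)} = 7 + R$ ($b{\left(R,Z \right)} = R + 7 = 7 + R$)
$b{\left(6,4 \right)} 24 = \left(7 + 6\right) 24 = 13 \cdot 24 = 312$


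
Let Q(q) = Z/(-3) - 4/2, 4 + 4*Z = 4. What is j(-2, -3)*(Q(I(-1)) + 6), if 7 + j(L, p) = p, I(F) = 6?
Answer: -40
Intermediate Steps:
Z = 0 (Z = -1 + (¼)*4 = -1 + 1 = 0)
j(L, p) = -7 + p
Q(q) = -2 (Q(q) = 0/(-3) - 4/2 = 0*(-⅓) - 4*½ = 0 - 2 = -2)
j(-2, -3)*(Q(I(-1)) + 6) = (-7 - 3)*(-2 + 6) = -10*4 = -40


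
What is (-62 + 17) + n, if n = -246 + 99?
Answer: -192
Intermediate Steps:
n = -147
(-62 + 17) + n = (-62 + 17) - 147 = -45 - 147 = -192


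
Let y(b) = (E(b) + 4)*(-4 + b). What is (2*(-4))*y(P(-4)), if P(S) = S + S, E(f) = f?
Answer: -384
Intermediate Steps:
P(S) = 2*S
y(b) = (-4 + b)*(4 + b) (y(b) = (b + 4)*(-4 + b) = (4 + b)*(-4 + b) = (-4 + b)*(4 + b))
(2*(-4))*y(P(-4)) = (2*(-4))*(-16 + (2*(-4))²) = -8*(-16 + (-8)²) = -8*(-16 + 64) = -8*48 = -384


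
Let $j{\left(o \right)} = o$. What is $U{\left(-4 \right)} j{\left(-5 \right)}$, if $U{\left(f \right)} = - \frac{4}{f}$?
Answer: $-5$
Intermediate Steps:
$U{\left(-4 \right)} j{\left(-5 \right)} = - \frac{4}{-4} \left(-5\right) = \left(-4\right) \left(- \frac{1}{4}\right) \left(-5\right) = 1 \left(-5\right) = -5$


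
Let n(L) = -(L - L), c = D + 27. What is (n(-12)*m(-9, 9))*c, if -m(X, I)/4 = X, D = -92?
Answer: 0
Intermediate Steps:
m(X, I) = -4*X
c = -65 (c = -92 + 27 = -65)
n(L) = 0 (n(L) = -1*0 = 0)
(n(-12)*m(-9, 9))*c = (0*(-4*(-9)))*(-65) = (0*36)*(-65) = 0*(-65) = 0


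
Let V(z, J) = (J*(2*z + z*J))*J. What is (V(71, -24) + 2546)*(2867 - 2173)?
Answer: -622633204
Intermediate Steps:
V(z, J) = J**2*(2*z + J*z) (V(z, J) = (J*(2*z + J*z))*J = J**2*(2*z + J*z))
(V(71, -24) + 2546)*(2867 - 2173) = (71*(-24)**2*(2 - 24) + 2546)*(2867 - 2173) = (71*576*(-22) + 2546)*694 = (-899712 + 2546)*694 = -897166*694 = -622633204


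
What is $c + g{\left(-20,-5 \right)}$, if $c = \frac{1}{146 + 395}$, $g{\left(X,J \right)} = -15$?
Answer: $- \frac{8114}{541} \approx -14.998$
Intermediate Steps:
$c = \frac{1}{541} \approx 0.0018484$
$c + g{\left(-20,-5 \right)} = \frac{1}{541} - 15 = - \frac{8114}{541}$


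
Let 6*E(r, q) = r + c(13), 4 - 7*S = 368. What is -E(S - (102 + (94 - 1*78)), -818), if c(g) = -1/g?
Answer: 737/26 ≈ 28.346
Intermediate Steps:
S = -52 (S = 4/7 - 1/7*368 = 4/7 - 368/7 = -52)
E(r, q) = -1/78 + r/6 (E(r, q) = (r - 1/13)/6 = (-1/13 + r)/6 = -1/78 + r/6)
-E(S - (102 + (94 - 1*78)), -818) = -(-1/78 + (-52 - (102 + (94 - 1*78)))/6) = -(-1/78 + (-52 - (102 + (94 - 78)))/6) = -(-1/78 + (-52 - (102 + 16))/6) = -(-1/78 + (-52 - 1*118)/6) = -(-1/78 + (-52 - 118)/6) = -(-1/78 + (1/6)*(-170)) = -(-1/78 - 85/3) = -1*(-737/26) = 737/26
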